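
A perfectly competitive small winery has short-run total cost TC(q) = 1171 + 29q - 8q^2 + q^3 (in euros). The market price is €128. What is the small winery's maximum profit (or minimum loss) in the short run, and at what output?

Profit = -€361 at q = 9

AVC = 29 - 8q + q^2; min AVC = €13 at q = 4. Since P = €128 ≥ min AVC, the firm produces.
With MC = 29 - 16q + 3q^2, P = MC on the upward-sloping part at q* = 9.
TR = 128·9 = 1152. TC = 1171 + 342 = 1513. Profit = 1152 − 1513 = -€361.
Shutting down would mean losing the fixed cost of €1171, so operating at a loss of €361 is better by €810.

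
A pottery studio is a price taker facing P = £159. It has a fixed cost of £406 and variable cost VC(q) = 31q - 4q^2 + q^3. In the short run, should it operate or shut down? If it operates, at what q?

Variable cost is VC = 31q - 4q^2 + q^3, so AVC = VC/q = 31 - 4q + q^2 and MC = dTC/dq = 31 - 8q + 3q^2.
AVC hits its minimum where MC = AVC, at q = 2, giving min AVC = 31 - 4·2 + 2^2 = £27.
P = £159 exceeds min AVC = £27, so the firm stays open.
P = MC gives -128 - 8q + 3q^2 = 0, with roots -16/3 and 8. Take the larger (rising MC): q* = 8.
Check: AVC at q = 8 is £63 ≤ P, so revenue covers variable cost.
Profit = P·q − TC = 159·8 − 910 = £362.

Produce at q = 8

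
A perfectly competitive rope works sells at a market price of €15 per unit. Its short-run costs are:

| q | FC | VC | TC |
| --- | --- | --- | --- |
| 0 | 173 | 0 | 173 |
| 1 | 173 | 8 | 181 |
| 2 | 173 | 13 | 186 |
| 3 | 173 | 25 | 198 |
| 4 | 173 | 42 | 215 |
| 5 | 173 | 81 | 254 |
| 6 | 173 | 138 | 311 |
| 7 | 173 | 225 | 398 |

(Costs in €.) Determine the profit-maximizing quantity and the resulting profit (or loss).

Profit at each row (π = 15q − TC): q=0: -173; q=1: -166; q=2: -156; q=3: -153; q=4: -155; q=5: -179; q=6: -221; q=7: -293.
Profit is maximized at q = 3. AVC there is 25/3 = €8.33 ≤ P, so producing beats shutting down (which would give -€173).

q = 3; profit = -€153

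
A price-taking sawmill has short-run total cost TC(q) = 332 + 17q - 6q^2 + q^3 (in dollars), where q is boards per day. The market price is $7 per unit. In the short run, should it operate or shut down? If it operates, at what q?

From TC, MC = TC'(q) = 17 - 12q + 3q^2 and AVC = VC/q = 17 - 6q + q^2.
AVC is minimized where dAVC/dq = -6 + 2q = 0, at q = 3; min AVC = 17 - 6·3 + 3^2 = $8.
P = $7 lies below min AVC = $8; no output level covers variable cost.
Best response: produce nothing and absorb the $332 fixed cost.

Shut down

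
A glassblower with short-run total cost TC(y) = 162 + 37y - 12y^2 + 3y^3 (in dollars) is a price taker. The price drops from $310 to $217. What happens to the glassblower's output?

Output falls from 7 to 6

MC = 37 - 24y + 9y^2; the shutdown threshold is min AVC = $25 (at y = 2).
With P = $310 above the shutdown price, P = MC gives y = 7.
At P = $217 ≥ min AVC, set P = MC: y = 6. The firm stays open but cuts output.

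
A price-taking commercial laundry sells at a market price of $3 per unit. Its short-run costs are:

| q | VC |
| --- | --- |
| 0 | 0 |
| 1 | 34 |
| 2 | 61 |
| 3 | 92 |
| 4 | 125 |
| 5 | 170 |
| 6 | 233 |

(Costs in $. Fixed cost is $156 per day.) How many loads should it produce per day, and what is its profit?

Tabulate TR − TC: q=0: -156; q=1: -187; q=2: -211; q=3: -239; q=4: -269; q=5: -311; q=6: -371.
Profit is highest at q = 0. Equivalently, the lowest AVC in the table is 61/2 ≈ $30.50 at q = 2, and P = $3 falls below it — price never covers variable cost, so the firm shuts down and loses only its fixed cost.

q = 0 (shut down); profit = -$156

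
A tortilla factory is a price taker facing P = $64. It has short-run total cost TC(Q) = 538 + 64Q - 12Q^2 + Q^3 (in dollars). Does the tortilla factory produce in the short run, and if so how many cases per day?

Variable cost is VC = 64Q - 12Q^2 + Q^3, so AVC = VC/Q = 64 - 12Q + Q^2 and MC = dTC/dQ = 64 - 24Q + 3Q^2.
AVC is minimized where dAVC/dQ = -12 + 2Q = 0, at Q = 6; min AVC = 64 - 12·6 + 6^2 = $28.
Since P = $64 ≥ min AVC = $28, price covers variable cost and the firm should produce.
P = MC gives -24Q + 3Q^2 = 0, with roots 0 and 8. Take the larger (rising MC): Q* = 8.
Check: AVC at Q = 8 is $32 ≤ P, so revenue covers variable cost.
Profit = P·Q − TC = 64·8 − 794 = -$282, a loss, but smaller than the $538 fixed cost the firm would lose by shutting down.

Produce at Q = 8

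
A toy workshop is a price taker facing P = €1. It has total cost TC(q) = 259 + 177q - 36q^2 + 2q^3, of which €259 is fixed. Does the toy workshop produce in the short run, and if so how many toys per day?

Shut down

Variable cost is VC = 177q - 36q^2 + 2q^3, so AVC = VC/q = 177 - 36q + 2q^2 and MC = dTC/dq = 177 - 72q + 6q^2.
AVC is minimized where dAVC/dq = -36 + 4q = 0, at q = 9; min AVC = 177 - 36·9 + 2·9^2 = €15.
Since P = €1 < min AVC = €15, price fails to cover variable cost at any output.
Shutting down limits the loss to fixed cost, €259.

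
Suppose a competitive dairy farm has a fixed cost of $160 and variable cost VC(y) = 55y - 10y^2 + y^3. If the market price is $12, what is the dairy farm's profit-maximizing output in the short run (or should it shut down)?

Variable cost is VC = 55y - 10y^2 + y^3, so AVC = VC/y = 55 - 10y + y^2 and MC = dTC/dy = 55 - 20y + 3y^2.
The AVC parabola has its vertex at y = 10/2 = 5, where AVC = 55 - 10·5 + 5^2 = $30.
Since P = $12 < min AVC = $30, price fails to cover variable cost at any output.
Best response: produce nothing and absorb the $160 fixed cost.

Shut down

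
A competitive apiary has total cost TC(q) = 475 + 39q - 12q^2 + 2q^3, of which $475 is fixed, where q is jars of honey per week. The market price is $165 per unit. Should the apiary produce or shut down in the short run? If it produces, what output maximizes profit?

Produce at q = 7

From TC, MC = TC'(q) = 39 - 24q + 6q^2 and AVC = VC/q = 39 - 12q + 2q^2.
The AVC parabola has its vertex at q = 12/4 = 3, where AVC = 39 - 12·3 + 2·3^2 = $21.
Since P = $165 ≥ min AVC = $21, price covers variable cost and the firm should produce.
P = MC gives -126 - 24q + 6q^2 = 0, with roots -3 and 7. Take the larger (rising MC): q* = 7.
Check: AVC at q = 7 is $53 ≤ P, so revenue covers variable cost.
Profit = P·q − TC = 165·7 − 846 = $309.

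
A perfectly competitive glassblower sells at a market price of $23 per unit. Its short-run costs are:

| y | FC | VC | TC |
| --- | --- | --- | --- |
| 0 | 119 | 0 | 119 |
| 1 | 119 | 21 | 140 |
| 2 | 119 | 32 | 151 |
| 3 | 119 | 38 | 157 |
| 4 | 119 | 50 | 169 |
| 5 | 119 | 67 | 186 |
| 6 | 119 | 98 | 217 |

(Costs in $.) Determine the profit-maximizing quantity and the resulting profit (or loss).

Profit at each row (π = 23y − TC): y=0: -119; y=1: -117; y=2: -105; y=3: -88; y=4: -77; y=5: -71; y=6: -79.
Profit is maximized at y = 5. AVC there is 67/5 = $13.40 ≤ P, so producing beats shutting down (which would give -$119).

y = 5; profit = -$71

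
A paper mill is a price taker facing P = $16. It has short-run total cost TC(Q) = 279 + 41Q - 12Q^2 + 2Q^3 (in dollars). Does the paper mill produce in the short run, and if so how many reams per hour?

Shut down

From TC, MC = TC'(Q) = 41 - 24Q + 6Q^2 and AVC = VC/Q = 41 - 12Q + 2Q^2.
AVC is minimized where dAVC/dQ = -12 + 4Q = 0, at Q = 3; min AVC = 41 - 12·3 + 2·3^2 = $23.
With P < min AVC ($16 < $23), every unit sold adds to the loss.
The firm minimizes its loss by shutting down and losing only its fixed cost of $279.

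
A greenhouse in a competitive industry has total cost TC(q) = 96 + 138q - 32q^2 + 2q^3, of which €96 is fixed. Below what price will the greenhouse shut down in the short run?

The firm shuts down when price falls below the minimum of average variable cost. AVC = VC/q = 138 - 32q + 2q^2.
dAVC/dq = -32 + 4q = 0 gives q = 8. min AVC = 138 - 32·8 + 2·8^2 = 10.
So the shutdown price is €10.

€10 per unit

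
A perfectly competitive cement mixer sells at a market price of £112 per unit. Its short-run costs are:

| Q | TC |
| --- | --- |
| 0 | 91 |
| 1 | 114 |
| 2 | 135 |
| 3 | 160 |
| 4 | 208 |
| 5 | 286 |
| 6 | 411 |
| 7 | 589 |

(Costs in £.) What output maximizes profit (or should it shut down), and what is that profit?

Q = 5; profit = £274

Compute π = P·Q − TC at each output: Q=0: -91; Q=1: -2; Q=2: 89; Q=3: 176; Q=4: 240; Q=5: 274; Q=6: 261; Q=7: 195.
Profit is maximized at Q = 5. AVC there is 195/5 = £39 ≤ P, so producing beats shutting down (which would give -£91).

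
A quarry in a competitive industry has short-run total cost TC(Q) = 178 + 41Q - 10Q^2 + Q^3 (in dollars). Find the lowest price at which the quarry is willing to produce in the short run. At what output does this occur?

Short-run supply begins at min AVC. From VC = 41Q - 10Q^2 + Q^3, AVC = 41 - 10Q + Q^2.
At the minimum of AVC, MC = AVC. MC = 41 - 20Q + 3Q^2; setting MC = AVC gives 2Q^2 - 10Q = 0, so Q = 5. min AVC = 16.
For P < $16 the firm produces nothing.

$16 per unit, at Q = 5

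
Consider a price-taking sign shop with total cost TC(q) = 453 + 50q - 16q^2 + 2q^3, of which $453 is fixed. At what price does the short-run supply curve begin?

The shutdown price is the minimum of AVC. VC = 50q - 16q^2 + 2q^3, so AVC = 50 - 16q + 2q^2.
At the minimum of AVC, MC = AVC. MC = 50 - 32q + 6q^2; setting MC = AVC gives 4q^2 - 16q = 0, so q = 4. min AVC = 18.
So the shutdown price is $18.

$18 per unit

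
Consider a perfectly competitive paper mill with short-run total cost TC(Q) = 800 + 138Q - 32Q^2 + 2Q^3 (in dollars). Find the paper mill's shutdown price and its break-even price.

Shutdown price = $10; break-even price = $98

Shutdown price = min AVC. AVC = 138 - 32Q + 2Q^2, with vertex at Q = 8 and minimum $10.
ATC = 800/Q + 138 - 32Q + 2Q^2. Setting dATC/dQ = −800/Q^2 − 32 + 4Q = 0 gives Q = 10 (since 4·10^3 − 32·10^2 = 800).
min ATC = 800/10 + 138 − 32·10 + 2·10^2 = $98. That is the break-even price.
Between these two prices the firm operates at a loss; above $98 it earns a profit.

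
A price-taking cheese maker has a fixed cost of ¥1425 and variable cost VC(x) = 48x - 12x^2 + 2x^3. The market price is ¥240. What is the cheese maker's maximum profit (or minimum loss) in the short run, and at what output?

Profit = -¥145 at x = 8

AVC = 48 - 12x + 2x^2 has its minimum ¥30 at x = 3; price ¥240 clears that bar, so the firm operates.
With MC = 48 - 24x + 6x^2, P = MC on the upward-sloping part at x* = 8.
TR = 240·8 = 1920. TC = 1425 + 640 = 2065. Profit = 1920 − 2065 = -¥145.
Shutting down would mean losing the fixed cost of ¥1425, so operating at a loss of ¥145 is better by ¥1280.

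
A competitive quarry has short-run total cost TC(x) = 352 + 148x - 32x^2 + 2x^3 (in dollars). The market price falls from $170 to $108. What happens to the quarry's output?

MC = 148 - 64x + 6x^2; the shutdown threshold is min AVC = $20 (at x = 8).
At P = $170 ≥ min AVC, set P = MC on the rising branch: x = 11.
At P = $108 ≥ min AVC, set P = MC: x = 10. The firm stays open but cuts output.

Output falls from 11 to 10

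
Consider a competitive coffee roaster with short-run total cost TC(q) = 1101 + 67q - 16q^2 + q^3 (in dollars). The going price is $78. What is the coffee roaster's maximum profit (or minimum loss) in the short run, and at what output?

Profit = -$375 at q = 11

AVC = 67 - 16q + q^2; min AVC = $3 at q = 8. Since P = $78 ≥ min AVC, the firm produces.
MC = 67 - 32q + 3q^2. Setting P = MC and taking the root on the rising branch gives q* = 11.
TR = 78·11 = 858. TC = 1101 + 132 = 1233. Profit = 858 − 1233 = -$375.
Shutting down would mean losing the fixed cost of $1101, so operating at a loss of $375 is better by $726.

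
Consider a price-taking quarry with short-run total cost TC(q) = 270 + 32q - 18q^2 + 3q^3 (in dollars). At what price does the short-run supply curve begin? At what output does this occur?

Short-run supply begins at min AVC. From VC = 32q - 18q^2 + 3q^3, AVC = 32 - 18q + 3q^2.
dAVC/dq = -18 + 6q = 0 gives q = 3. min AVC = 32 - 18·3 + 3·3^2 = 5.
So the shutdown price is $5.

$5 per unit, at q = 3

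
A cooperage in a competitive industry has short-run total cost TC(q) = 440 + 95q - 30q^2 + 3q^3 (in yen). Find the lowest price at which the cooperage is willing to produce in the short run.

¥20 per unit

Short-run supply begins at min AVC. From VC = 95q - 30q^2 + 3q^3, AVC = 95 - 30q + 3q^2.
dAVC/dq = -30 + 6q = 0 gives q = 5. min AVC = 95 - 30·5 + 3·5^2 = 20.
For P < ¥20 the firm produces nothing.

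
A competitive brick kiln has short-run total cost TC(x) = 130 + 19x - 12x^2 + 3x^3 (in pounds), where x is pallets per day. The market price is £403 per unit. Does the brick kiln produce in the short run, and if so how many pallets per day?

Strip out fixed cost: VC = 19x - 12x^2 + 3x^3. Then AVC = 19 - 12x + 3x^2 and MC = 19 - 24x + 9x^2.
AVC hits its minimum where MC = AVC, at x = 2, giving min AVC = 19 - 12·2 + 3·2^2 = £7.
Because £403 ≥ £7, revenue can cover variable cost; the firm operates.
Set P = MC: 403 = 19 - 24x + 9x^2 → -384 - 24x + 9x^2 = 0. The roots are x = -16/3 and x = 8; the profit-maximizing output is on the rising part of MC, so x* = 8.
Check: AVC at x = 8 is £115 ≤ P, so revenue covers variable cost.
Profit = P·x − TC = 403·8 − 1050 = £2174.

Produce at x = 8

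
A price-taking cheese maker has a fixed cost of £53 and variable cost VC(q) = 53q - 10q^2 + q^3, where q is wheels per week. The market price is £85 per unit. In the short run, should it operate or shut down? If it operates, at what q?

Strip out fixed cost: VC = 53q - 10q^2 + q^3. Then AVC = 53 - 10q + q^2 and MC = 53 - 20q + 3q^2.
AVC hits its minimum where MC = AVC, at q = 5, giving min AVC = 53 - 10·5 + 5^2 = £28.
Since P = £85 ≥ min AVC = £28, price covers variable cost and the firm should produce.
P = MC gives -32 - 20q + 3q^2 = 0, with roots -4/3 and 8. Take the larger (rising MC): q* = 8.
Check: AVC at q = 8 is £37 ≤ P, so revenue covers variable cost.
Profit = P·q − TC = 85·8 − 349 = £331.

Produce at q = 8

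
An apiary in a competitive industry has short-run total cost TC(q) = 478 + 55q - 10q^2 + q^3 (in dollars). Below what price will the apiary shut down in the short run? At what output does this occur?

$30 per unit, at q = 5

The firm shuts down when price falls below the minimum of average variable cost. AVC = VC/q = 55 - 10q + q^2.
At the minimum of AVC, MC = AVC. MC = 55 - 20q + 3q^2; setting MC = AVC gives 2q^2 - 10q = 0, so q = 5. min AVC = 30.
The firm shuts down for any P below $30.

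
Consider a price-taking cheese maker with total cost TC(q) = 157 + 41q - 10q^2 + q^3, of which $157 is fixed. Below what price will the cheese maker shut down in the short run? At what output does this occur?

Short-run supply begins at min AVC. From VC = 41q - 10q^2 + q^3, AVC = 41 - 10q + q^2.
dAVC/dq = -10 + 2q = 0 gives q = 5. min AVC = 41 - 10·5 + 5^2 = 16.
So the shutdown price is $16.

$16 per unit, at q = 5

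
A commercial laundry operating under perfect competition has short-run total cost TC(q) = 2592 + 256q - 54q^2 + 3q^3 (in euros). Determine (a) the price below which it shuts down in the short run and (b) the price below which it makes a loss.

Shutdown price = €13; break-even price = €256

AVC = 256 - 54q + 3q^2; minimized at q = 9, giving min AVC = €13. That is the shutdown price.
ATC = 2592/q + 256 - 54q + 3q^2. Setting dATC/dq = −2592/q^2 − 54 + 6q = 0 gives q = 12 (since 6·12^3 − 54·12^2 = 2592).
min ATC = 2592/12 + 256 − 54·12 + 3·12^2 = €256. That is the break-even price.
For €13 ≤ P < €256 the firm produces at a loss; below €13 it shuts down.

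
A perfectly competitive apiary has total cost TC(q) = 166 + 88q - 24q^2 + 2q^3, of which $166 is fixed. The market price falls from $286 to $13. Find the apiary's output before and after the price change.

MC = 88 - 48q + 6q^2; the shutdown threshold is min AVC = $16 (at q = 6).
At P = $286 ≥ min AVC, set P = MC on the rising branch: q = 11.
At P = $13 < min AVC = $16, price no longer covers variable cost at any output, so the firm shuts down: q = 0.

Output falls from 11 to 0 (the firm shuts down)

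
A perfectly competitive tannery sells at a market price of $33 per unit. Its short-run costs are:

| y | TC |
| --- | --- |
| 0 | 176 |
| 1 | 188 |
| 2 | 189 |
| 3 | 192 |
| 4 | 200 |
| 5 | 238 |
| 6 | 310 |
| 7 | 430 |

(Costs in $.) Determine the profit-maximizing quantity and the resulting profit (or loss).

Tabulate TR − TC: y=0: -176; y=1: -155; y=2: -123; y=3: -93; y=4: -68; y=5: -73; y=6: -112; y=7: -199.
Profit is maximized at y = 4. AVC there is 24/4 = $6 ≤ P, so producing beats shutting down (which would give -$176).

y = 4; profit = -$68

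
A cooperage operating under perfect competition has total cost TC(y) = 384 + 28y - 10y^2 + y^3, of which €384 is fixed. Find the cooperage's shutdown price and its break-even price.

Shutdown price = €3; break-even price = €60

AVC = 28 - 10y + y^2; minimized at y = 5, giving min AVC = €3. That is the shutdown price.
ATC = 384/y + 28 - 10y + y^2. Setting dATC/dy = −384/y^2 − 10 + 2y = 0 gives y = 8 (since 2·8^3 − 10·8^2 = 384).
min ATC = 384/8 + 28 − 10·8 + 8^2 = €60. That is the break-even price.
For €3 ≤ P < €60 the firm produces at a loss; below €3 it shuts down.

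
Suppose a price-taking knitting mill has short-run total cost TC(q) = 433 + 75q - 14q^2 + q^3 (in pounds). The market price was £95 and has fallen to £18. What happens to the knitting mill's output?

MC = 75 - 28q + 3q^2; the shutdown threshold is min AVC = £26 (at q = 7).
With P = £95 above the shutdown price, P = MC gives q = 10.
At P = £18 < min AVC = £26, price no longer covers variable cost at any output, so the firm shuts down: q = 0.

Output falls from 10 to 0 (the firm shuts down)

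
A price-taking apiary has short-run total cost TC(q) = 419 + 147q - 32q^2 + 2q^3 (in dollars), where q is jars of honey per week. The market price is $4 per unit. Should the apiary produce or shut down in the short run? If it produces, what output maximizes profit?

Strip out fixed cost: VC = 147q - 32q^2 + 2q^3. Then AVC = 147 - 32q + 2q^2 and MC = 147 - 64q + 6q^2.
The AVC parabola has its vertex at q = 32/4 = 8, where AVC = 147 - 32·8 + 2·8^2 = $19.
P = $4 lies below min AVC = $19; no output level covers variable cost.
Shutting down limits the loss to fixed cost, $419.

Shut down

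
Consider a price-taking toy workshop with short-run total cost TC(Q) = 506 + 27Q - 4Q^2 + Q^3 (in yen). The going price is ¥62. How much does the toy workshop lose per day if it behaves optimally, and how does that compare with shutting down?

AVC = 27 - 4Q + Q^2; min AVC = ¥23 at Q = 2. Since P = ¥62 ≥ min AVC, the firm produces.
MC = 27 - 8Q + 3Q^2. Setting P = MC and taking the root on the rising branch gives Q* = 5.
TR = 62·5 = 310. TC = 506 + 160 = 666. Profit = 310 − 666 = -¥356.
That loss of ¥356 beats the ¥506 the firm would lose by shutting down; producing recovers ¥150 of fixed cost.

Profit = -¥356 at Q = 5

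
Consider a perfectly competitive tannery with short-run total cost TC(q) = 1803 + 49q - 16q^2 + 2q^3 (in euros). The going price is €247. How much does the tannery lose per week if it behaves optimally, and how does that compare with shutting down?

AVC = 49 - 16q + 2q^2 has its minimum €17 at q = 4; price €247 clears that bar, so the firm operates.
With MC = 49 - 32q + 6q^2, P = MC on the upward-sloping part at q* = 9.
TR = 247·9 = 2223. TC = 1803 + 603 = 2406. Profit = 2223 − 2406 = -€183.
That loss of €183 beats the €1803 the firm would lose by shutting down; producing recovers €1620 of fixed cost.

Profit = -€183 at q = 9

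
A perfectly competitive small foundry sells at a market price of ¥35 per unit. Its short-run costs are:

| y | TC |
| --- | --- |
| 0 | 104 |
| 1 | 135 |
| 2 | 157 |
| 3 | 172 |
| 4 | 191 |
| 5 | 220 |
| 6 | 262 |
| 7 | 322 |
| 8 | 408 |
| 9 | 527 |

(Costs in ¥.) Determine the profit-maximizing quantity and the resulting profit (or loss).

y = 5; profit = -¥45

Compute π = P·y − TC at each output: y=0: -104; y=1: -100; y=2: -87; y=3: -67; y=4: -51; y=5: -45; y=6: -52; y=7: -77; y=8: -128; y=9: -212.
Profit is maximized at y = 5. AVC there is 116/5 = ¥23.20 ≤ P, so producing beats shutting down (which would give -¥104).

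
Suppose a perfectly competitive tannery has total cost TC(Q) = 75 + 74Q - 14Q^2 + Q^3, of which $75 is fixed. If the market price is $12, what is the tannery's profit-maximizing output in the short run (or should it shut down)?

Shut down

Strip out fixed cost: VC = 74Q - 14Q^2 + Q^3. Then AVC = 74 - 14Q + Q^2 and MC = 74 - 28Q + 3Q^2.
AVC hits its minimum where MC = AVC, at Q = 7, giving min AVC = 74 - 14·7 + 7^2 = $25.
With P < min AVC ($12 < $25), every unit sold adds to the loss.
The firm minimizes its loss by shutting down and losing only its fixed cost of $75.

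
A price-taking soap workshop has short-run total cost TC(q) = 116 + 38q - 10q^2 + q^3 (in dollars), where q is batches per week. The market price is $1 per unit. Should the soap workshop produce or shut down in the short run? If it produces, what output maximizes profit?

Strip out fixed cost: VC = 38q - 10q^2 + q^3. Then AVC = 38 - 10q + q^2 and MC = 38 - 20q + 3q^2.
AVC is minimized where dAVC/dq = -10 + 2q = 0, at q = 5; min AVC = 38 - 10·5 + 5^2 = $13.
With P < min AVC ($1 < $13), every unit sold adds to the loss.
Shutting down limits the loss to fixed cost, $116.

Shut down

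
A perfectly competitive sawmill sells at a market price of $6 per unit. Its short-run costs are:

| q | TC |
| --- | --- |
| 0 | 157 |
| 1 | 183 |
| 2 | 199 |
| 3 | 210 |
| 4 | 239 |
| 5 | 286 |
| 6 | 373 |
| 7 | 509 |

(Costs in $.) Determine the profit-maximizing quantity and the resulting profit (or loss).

q = 0 (shut down); profit = -$157

Compute π = P·q − TC at each output: q=0: -157; q=1: -177; q=2: -187; q=3: -192; q=4: -215; q=5: -256; q=6: -337; q=7: -467.
Profit is highest at q = 0. Equivalently, the lowest AVC in the table is 53/3 ≈ $17.67 at q = 3, and P = $6 falls below it — price never covers variable cost, so the firm shuts down and loses only its fixed cost.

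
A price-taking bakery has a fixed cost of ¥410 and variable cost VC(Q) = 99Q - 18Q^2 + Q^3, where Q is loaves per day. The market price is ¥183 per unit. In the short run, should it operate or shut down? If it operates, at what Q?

Produce at Q = 14

Variable cost is VC = 99Q - 18Q^2 + Q^3, so AVC = VC/Q = 99 - 18Q + Q^2 and MC = dTC/dQ = 99 - 36Q + 3Q^2.
The AVC parabola has its vertex at Q = 18/2 = 9, where AVC = 99 - 18·9 + 9^2 = ¥18.
Because ¥183 ≥ ¥18, revenue can cover variable cost; the firm operates.
Set P = MC: 183 = 99 - 36Q + 3Q^2 → -84 - 36Q + 3Q^2 = 0. The roots are Q = -2 and Q = 14; the profit-maximizing output is on the rising part of MC, so Q* = 14.
Check: AVC at Q = 14 is ¥43 ≤ P, so revenue covers variable cost.
Profit = P·Q − TC = 183·14 − 1012 = ¥1550.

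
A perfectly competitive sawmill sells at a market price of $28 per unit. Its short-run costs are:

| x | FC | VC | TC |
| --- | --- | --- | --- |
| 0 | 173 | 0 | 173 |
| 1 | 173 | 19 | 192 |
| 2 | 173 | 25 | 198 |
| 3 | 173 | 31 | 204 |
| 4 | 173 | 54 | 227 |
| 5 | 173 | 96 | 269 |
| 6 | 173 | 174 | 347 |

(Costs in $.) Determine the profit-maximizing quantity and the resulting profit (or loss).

Compute π = P·x − TC at each output: x=0: -173; x=1: -164; x=2: -142; x=3: -120; x=4: -115; x=5: -129; x=6: -179.
Profit is maximized at x = 4. AVC there is 54/4 = $13.50 ≤ P, so producing beats shutting down (which would give -$173).

x = 4; profit = -$115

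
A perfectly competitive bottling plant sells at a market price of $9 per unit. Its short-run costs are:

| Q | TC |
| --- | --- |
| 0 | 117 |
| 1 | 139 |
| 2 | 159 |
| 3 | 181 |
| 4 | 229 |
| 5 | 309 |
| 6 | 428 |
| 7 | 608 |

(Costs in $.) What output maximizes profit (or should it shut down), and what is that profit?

Compute π = P·Q − TC at each output: Q=0: -117; Q=1: -130; Q=2: -141; Q=3: -154; Q=4: -193; Q=5: -264; Q=6: -374; Q=7: -545.
Profit is highest at Q = 0. Equivalently, the lowest AVC in the table is 42/2 ≈ $21 at Q = 2, and P = $9 falls below it — price never covers variable cost, so the firm shuts down and loses only its fixed cost.

Q = 0 (shut down); profit = -$117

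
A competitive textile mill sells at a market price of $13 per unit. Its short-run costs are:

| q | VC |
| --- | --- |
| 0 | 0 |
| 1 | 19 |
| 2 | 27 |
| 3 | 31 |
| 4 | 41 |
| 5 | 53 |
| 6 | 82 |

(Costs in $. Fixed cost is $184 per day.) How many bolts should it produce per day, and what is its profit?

Tabulate TR − TC: q=0: -184; q=1: -190; q=2: -185; q=3: -176; q=4: -173; q=5: -172; q=6: -188.
Profit is maximized at q = 5. AVC there is 53/5 = $10.60 ≤ P, so producing beats shutting down (which would give -$184).

q = 5; profit = -$172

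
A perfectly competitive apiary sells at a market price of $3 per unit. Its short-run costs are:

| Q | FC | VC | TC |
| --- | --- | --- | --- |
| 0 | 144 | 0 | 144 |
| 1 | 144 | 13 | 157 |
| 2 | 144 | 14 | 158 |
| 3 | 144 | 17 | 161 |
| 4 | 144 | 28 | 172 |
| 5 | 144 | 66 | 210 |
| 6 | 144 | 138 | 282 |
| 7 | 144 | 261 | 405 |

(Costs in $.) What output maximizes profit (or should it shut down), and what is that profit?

Q = 0 (shut down); profit = -$144

Profit at each row (π = 3Q − TC): Q=0: -144; Q=1: -154; Q=2: -152; Q=3: -152; Q=4: -160; Q=5: -195; Q=6: -264; Q=7: -384.
Profit is highest at Q = 0. Equivalently, the lowest AVC in the table is 17/3 ≈ $5.67 at Q = 3, and P = $3 falls below it — price never covers variable cost, so the firm shuts down and loses only its fixed cost.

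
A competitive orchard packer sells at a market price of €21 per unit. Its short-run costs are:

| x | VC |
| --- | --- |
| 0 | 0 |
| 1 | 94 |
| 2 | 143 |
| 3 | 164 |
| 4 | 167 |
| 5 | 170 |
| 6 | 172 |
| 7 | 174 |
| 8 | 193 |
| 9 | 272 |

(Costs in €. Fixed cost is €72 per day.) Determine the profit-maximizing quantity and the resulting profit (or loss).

Compute π = P·x − TC at each output: x=0: -72; x=1: -145; x=2: -173; x=3: -173; x=4: -155; x=5: -137; x=6: -118; x=7: -99; x=8: -97; x=9: -155.
Profit is highest at x = 0. Equivalently, the lowest AVC in the table is 193/8 ≈ €24.12 at x = 8, and P = €21 falls below it — price never covers variable cost, so the firm shuts down and loses only its fixed cost.

x = 0 (shut down); profit = -€72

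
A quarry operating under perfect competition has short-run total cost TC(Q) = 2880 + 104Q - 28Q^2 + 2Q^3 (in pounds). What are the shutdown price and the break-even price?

AVC = 104 - 28Q + 2Q^2; minimized at Q = 7, giving min AVC = £6. That is the shutdown price.
ATC = 2880/Q + 104 - 28Q + 2Q^2. Setting dATC/dQ = −2880/Q^2 − 28 + 4Q = 0 gives Q = 12 (since 4·12^3 − 28·12^2 = 2880).
min ATC = 2880/12 + 104 − 28·12 + 2·12^2 = £296. That is the break-even price.
Between these two prices the firm operates at a loss; above £296 it earns a profit.

Shutdown price = £6; break-even price = £296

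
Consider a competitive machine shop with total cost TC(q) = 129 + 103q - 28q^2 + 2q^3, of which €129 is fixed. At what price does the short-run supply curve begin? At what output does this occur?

€5 per unit, at q = 7

The firm shuts down when price falls below the minimum of average variable cost. AVC = VC/q = 103 - 28q + 2q^2.
dAVC/dq = -28 + 4q = 0 gives q = 7. min AVC = 103 - 28·7 + 2·7^2 = 5.
For P < €5 the firm produces nothing.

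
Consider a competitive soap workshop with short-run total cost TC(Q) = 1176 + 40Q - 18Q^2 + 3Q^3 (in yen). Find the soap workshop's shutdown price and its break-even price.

Shutdown price = ¥13; break-even price = ¥229

Shutdown price = min AVC. AVC = 40 - 18Q + 3Q^2, with vertex at Q = 3 and minimum ¥13.
ATC = 1176/Q + 40 - 18Q + 3Q^2. Setting dATC/dQ = −1176/Q^2 − 18 + 6Q = 0 gives Q = 7 (since 6·7^3 − 18·7^2 = 1176).
min ATC = 1176/7 + 40 − 18·7 + 3·7^2 = ¥229. That is the break-even price.
For ¥13 ≤ P < ¥229 the firm produces at a loss; below ¥13 it shuts down.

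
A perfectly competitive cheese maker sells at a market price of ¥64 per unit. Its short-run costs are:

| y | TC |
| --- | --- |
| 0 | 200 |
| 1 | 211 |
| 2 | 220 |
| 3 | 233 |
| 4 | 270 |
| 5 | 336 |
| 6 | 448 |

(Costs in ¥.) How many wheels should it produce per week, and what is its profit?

y = 4; profit = -¥14

Compute π = P·y − TC at each output: y=0: -200; y=1: -147; y=2: -92; y=3: -41; y=4: -14; y=5: -16; y=6: -64.
Profit is maximized at y = 4. AVC there is 70/4 = ¥17.50 ≤ P, so producing beats shutting down (which would give -¥200).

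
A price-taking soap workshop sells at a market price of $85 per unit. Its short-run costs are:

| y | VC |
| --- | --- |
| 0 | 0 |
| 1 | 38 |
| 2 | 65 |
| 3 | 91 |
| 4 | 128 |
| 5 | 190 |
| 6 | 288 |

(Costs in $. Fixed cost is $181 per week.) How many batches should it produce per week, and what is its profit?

y = 5; profit = $54

Tabulate TR − TC: y=0: -181; y=1: -134; y=2: -76; y=3: -17; y=4: 31; y=5: 54; y=6: 41.
Profit is maximized at y = 5. AVC there is 190/5 = $38 ≤ P, so producing beats shutting down (which would give -$181).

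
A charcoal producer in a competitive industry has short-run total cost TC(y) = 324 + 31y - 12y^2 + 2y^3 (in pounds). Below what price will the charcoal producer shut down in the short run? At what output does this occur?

£13 per unit, at y = 3

The shutdown price is the minimum of AVC. VC = 31y - 12y^2 + 2y^3, so AVC = 31 - 12y + 2y^2.
At the minimum of AVC, MC = AVC. MC = 31 - 24y + 6y^2; setting MC = AVC gives 4y^2 - 12y = 0, so y = 3. min AVC = 13.
The firm shuts down for any P below £13.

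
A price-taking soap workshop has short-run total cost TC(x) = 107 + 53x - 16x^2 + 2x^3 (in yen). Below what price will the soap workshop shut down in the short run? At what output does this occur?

Short-run supply begins at min AVC. From VC = 53x - 16x^2 + 2x^3, AVC = 53 - 16x + 2x^2.
At the minimum of AVC, MC = AVC. MC = 53 - 32x + 6x^2; setting MC = AVC gives 4x^2 - 16x = 0, so x = 4. min AVC = 21.
So the shutdown price is ¥21.

¥21 per unit, at x = 4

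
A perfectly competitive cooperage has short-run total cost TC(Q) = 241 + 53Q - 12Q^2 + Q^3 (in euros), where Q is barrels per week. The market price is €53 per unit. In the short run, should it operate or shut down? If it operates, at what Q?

Strip out fixed cost: VC = 53Q - 12Q^2 + Q^3. Then AVC = 53 - 12Q + Q^2 and MC = 53 - 24Q + 3Q^2.
The AVC parabola has its vertex at Q = 12/2 = 6, where AVC = 53 - 12·6 + 6^2 = €17.
Because €53 ≥ €17, revenue can cover variable cost; the firm operates.
Solving P = MC: -24Q + 3Q^2 = 0 ⇒ Q = 0 or 8. On the upward-sloping branch, Q* = 8.
Check: AVC at Q = 8 is €21 ≤ P, so revenue covers variable cost.
Profit = P·Q − TC = 53·8 − 409 = €15.

Produce at Q = 8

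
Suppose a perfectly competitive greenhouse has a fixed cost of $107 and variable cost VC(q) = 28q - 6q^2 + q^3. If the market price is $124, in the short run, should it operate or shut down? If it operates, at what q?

Produce at q = 8

Strip out fixed cost: VC = 28q - 6q^2 + q^3. Then AVC = 28 - 6q + q^2 and MC = 28 - 12q + 3q^2.
The AVC parabola has its vertex at q = 6/2 = 3, where AVC = 28 - 6·3 + 3^2 = $19.
Because $124 ≥ $19, revenue can cover variable cost; the firm operates.
Solving P = MC: -96 - 12q + 3q^2 = 0 ⇒ q = -4 or 8. On the upward-sloping branch, q* = 8.
Check: AVC at q = 8 is $44 ≤ P, so revenue covers variable cost.
Profit = P·q − TC = 124·8 − 459 = $533.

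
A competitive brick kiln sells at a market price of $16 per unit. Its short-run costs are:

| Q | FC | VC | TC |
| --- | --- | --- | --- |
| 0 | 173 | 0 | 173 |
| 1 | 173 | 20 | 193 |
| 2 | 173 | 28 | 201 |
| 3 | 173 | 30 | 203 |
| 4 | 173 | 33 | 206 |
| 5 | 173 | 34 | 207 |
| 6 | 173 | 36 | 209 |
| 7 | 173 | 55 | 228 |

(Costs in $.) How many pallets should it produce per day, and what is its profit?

Tabulate TR − TC: Q=0: -173; Q=1: -177; Q=2: -169; Q=3: -155; Q=4: -142; Q=5: -127; Q=6: -113; Q=7: -116.
Profit is maximized at Q = 6. AVC there is 36/6 = $6 ≤ P, so producing beats shutting down (which would give -$173).

Q = 6; profit = -$113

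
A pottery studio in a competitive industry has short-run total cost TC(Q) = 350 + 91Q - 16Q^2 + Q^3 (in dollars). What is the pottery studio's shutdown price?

$27 per unit

Short-run supply begins at min AVC. From VC = 91Q - 16Q^2 + Q^3, AVC = 91 - 16Q + Q^2.
dAVC/dQ = -16 + 2Q = 0 gives Q = 8. min AVC = 91 - 16·8 + 8^2 = 27.
The firm shuts down for any P below $27.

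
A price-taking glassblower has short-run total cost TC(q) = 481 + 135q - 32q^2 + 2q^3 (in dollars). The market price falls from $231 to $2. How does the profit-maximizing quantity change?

MC = 135 - 64q + 6q^2; the shutdown threshold is min AVC = $7 (at q = 8).
At P = $231 ≥ min AVC, set P = MC on the rising branch: q = 12.
At P = $2 < min AVC = $7, price no longer covers variable cost at any output, so the firm shuts down: q = 0.

Output falls from 12 to 0 (the firm shuts down)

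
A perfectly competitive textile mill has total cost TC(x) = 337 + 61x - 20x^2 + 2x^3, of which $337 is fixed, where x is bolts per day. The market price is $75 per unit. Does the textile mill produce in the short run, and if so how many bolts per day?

Produce at x = 7

Strip out fixed cost: VC = 61x - 20x^2 + 2x^3. Then AVC = 61 - 20x + 2x^2 and MC = 61 - 40x + 6x^2.
The AVC parabola has its vertex at x = 20/4 = 5, where AVC = 61 - 20·5 + 2·5^2 = $11.
P = $75 exceeds min AVC = $11, so the firm stays open.
Solving P = MC: -14 - 40x + 6x^2 = 0 ⇒ x = -1/3 or 7. On the upward-sloping branch, x* = 7.
Check: AVC at x = 7 is $19 ≤ P, so revenue covers variable cost.
Profit = P·x − TC = 75·7 − 470 = $55.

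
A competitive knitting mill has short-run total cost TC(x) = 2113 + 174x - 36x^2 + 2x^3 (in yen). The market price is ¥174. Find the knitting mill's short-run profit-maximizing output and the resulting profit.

Profit = -¥385 at x = 12

AVC = 174 - 36x + 2x^2; min AVC = ¥12 at x = 9. Since P = ¥174 ≥ min AVC, the firm produces.
MC = 174 - 72x + 6x^2. Setting P = MC and taking the root on the rising branch gives x* = 12.
TR = 174·12 = 2088. TC = 2113 + 360 = 2473. Profit = 2088 − 2473 = -¥385.
By producing, the firm covers all variable cost plus ¥1728 of fixed cost; shutting down would lose the full ¥2113.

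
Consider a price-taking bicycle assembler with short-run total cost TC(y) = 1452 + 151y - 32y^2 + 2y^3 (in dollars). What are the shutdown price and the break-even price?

Shutdown price = $23; break-even price = $173

Shutdown price = min AVC. AVC = 151 - 32y + 2y^2, with vertex at y = 8 and minimum $23.
ATC = 1452/y + 151 - 32y + 2y^2. Setting dATC/dy = −1452/y^2 − 32 + 4y = 0 gives y = 11 (since 4·11^3 − 32·11^2 = 1452).
min ATC = 1452/11 + 151 − 32·11 + 2·11^2 = $173. That is the break-even price.
For $23 ≤ P < $173 the firm produces at a loss; below $23 it shuts down.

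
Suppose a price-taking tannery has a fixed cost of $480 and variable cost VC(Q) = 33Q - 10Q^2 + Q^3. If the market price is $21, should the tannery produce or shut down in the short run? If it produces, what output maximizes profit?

Variable cost is VC = 33Q - 10Q^2 + Q^3, so AVC = VC/Q = 33 - 10Q + Q^2 and MC = dTC/dQ = 33 - 20Q + 3Q^2.
AVC hits its minimum where MC = AVC, at Q = 5, giving min AVC = 33 - 10·5 + 5^2 = $8.
P = $21 exceeds min AVC = $8, so the firm stays open.
Solving P = MC: 12 - 20Q + 3Q^2 = 0 ⇒ Q = 2/3 or 6. On the upward-sloping branch, Q* = 6.
Check: AVC at Q = 6 is $9 ≤ P, so revenue covers variable cost.
Profit = P·Q − TC = 21·6 − 534 = -$408, a loss, but smaller than the $480 fixed cost the firm would lose by shutting down.

Produce at Q = 6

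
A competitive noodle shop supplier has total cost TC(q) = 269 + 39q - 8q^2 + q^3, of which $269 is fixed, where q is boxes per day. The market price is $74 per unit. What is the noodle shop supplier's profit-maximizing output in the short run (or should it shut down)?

Produce at q = 7

Strip out fixed cost: VC = 39q - 8q^2 + q^3. Then AVC = 39 - 8q + q^2 and MC = 39 - 16q + 3q^2.
The AVC parabola has its vertex at q = 8/2 = 4, where AVC = 39 - 8·4 + 4^2 = $23.
P = $74 exceeds min AVC = $23, so the firm stays open.
P = MC gives -35 - 16q + 3q^2 = 0, with roots -5/3 and 7. Take the larger (rising MC): q* = 7.
Check: AVC at q = 7 is $32 ≤ P, so revenue covers variable cost.
Profit = P·q − TC = 74·7 − 493 = $25.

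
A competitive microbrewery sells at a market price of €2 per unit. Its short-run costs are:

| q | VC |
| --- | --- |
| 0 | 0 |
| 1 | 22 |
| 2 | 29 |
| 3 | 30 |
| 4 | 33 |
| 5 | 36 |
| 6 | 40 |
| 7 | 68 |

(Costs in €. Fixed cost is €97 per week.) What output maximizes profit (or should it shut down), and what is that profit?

q = 0 (shut down); profit = -€97

Compute π = P·q − TC at each output: q=0: -97; q=1: -117; q=2: -122; q=3: -121; q=4: -122; q=5: -123; q=6: -125; q=7: -151.
Profit is highest at q = 0. Equivalently, the lowest AVC in the table is 40/6 ≈ €6.67 at q = 6, and P = €2 falls below it — price never covers variable cost, so the firm shuts down and loses only its fixed cost.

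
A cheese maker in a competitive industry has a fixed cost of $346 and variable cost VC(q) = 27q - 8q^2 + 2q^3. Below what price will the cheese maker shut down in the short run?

$19 per unit

Short-run supply begins at min AVC. From VC = 27q - 8q^2 + 2q^3, AVC = 27 - 8q + 2q^2.
dAVC/dq = -8 + 4q = 0 gives q = 2. min AVC = 27 - 8·2 + 2·2^2 = 19.
So the shutdown price is $19.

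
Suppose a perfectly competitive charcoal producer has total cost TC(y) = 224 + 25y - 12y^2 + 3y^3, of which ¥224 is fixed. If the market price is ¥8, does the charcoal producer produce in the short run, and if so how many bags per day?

Shut down

From TC, MC = TC'(y) = 25 - 24y + 9y^2 and AVC = VC/y = 25 - 12y + 3y^2.
AVC is minimized where dAVC/dy = -12 + 6y = 0, at y = 2; min AVC = 25 - 12·2 + 3·2^2 = ¥13.
With P < min AVC (¥8 < ¥13), every unit sold adds to the loss.
Shutting down limits the loss to fixed cost, ¥224.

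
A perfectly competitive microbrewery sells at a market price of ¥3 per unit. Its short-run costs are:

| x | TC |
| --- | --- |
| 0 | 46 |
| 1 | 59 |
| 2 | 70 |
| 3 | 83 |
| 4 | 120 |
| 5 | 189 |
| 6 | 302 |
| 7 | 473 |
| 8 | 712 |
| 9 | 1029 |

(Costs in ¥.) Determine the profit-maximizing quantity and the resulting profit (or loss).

Profit at each row (π = 3x − TC): x=0: -46; x=1: -56; x=2: -64; x=3: -74; x=4: -108; x=5: -174; x=6: -284; x=7: -452; x=8: -688; x=9: -1002.
Profit is highest at x = 0. Equivalently, the lowest AVC in the table is 24/2 ≈ ¥12 at x = 2, and P = ¥3 falls below it — price never covers variable cost, so the firm shuts down and loses only its fixed cost.

x = 0 (shut down); profit = -¥46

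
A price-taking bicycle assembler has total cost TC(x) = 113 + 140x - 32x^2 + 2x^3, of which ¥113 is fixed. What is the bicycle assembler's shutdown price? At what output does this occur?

¥12 per unit, at x = 8

Short-run supply begins at min AVC. From VC = 140x - 32x^2 + 2x^3, AVC = 140 - 32x + 2x^2.
dAVC/dx = -32 + 4x = 0 gives x = 8. min AVC = 140 - 32·8 + 2·8^2 = 12.
For P < ¥12 the firm produces nothing.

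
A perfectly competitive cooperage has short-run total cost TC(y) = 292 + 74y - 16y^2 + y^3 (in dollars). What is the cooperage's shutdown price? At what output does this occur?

The shutdown price is the minimum of AVC. VC = 74y - 16y^2 + y^3, so AVC = 74 - 16y + y^2.
dAVC/dy = -16 + 2y = 0 gives y = 8. min AVC = 74 - 16·8 + 8^2 = 10.
The firm shuts down for any P below $10.

$10 per unit, at y = 8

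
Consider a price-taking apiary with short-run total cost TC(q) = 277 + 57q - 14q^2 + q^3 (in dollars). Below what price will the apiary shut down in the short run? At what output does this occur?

The firm shuts down when price falls below the minimum of average variable cost. AVC = VC/q = 57 - 14q + q^2.
At the minimum of AVC, MC = AVC. MC = 57 - 28q + 3q^2; setting MC = AVC gives 2q^2 - 14q = 0, so q = 7. min AVC = 8.
The firm shuts down for any P below $8.

$8 per unit, at q = 7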